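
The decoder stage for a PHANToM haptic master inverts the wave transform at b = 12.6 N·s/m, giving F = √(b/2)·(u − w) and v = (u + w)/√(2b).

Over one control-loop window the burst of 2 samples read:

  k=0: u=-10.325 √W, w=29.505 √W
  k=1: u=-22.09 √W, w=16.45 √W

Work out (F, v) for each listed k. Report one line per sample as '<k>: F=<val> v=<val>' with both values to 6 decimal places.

k=0: u−w=-39.830000, u+w=19.180000; √(b/2)=2.509980, √(2b)=5.019960; F=2.509980×(-39.83)=-99.972507, v=19.180000/5.019960=3.820747
k=1: u−w=-38.540000, u+w=-5.640000; √(b/2)=2.509980, √(2b)=5.019960; F=2.509980×(-38.54)=-96.734632, v=-5.640000/5.019960=-1.123515

0: F=-99.972507 v=3.820747
1: F=-96.734632 v=-1.123515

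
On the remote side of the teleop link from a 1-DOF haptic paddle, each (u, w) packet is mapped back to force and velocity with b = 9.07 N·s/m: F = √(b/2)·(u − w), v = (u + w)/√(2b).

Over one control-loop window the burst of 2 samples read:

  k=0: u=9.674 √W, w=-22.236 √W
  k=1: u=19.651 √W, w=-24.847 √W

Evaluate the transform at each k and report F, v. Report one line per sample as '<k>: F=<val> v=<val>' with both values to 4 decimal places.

k=0: u−w=31.9100, u+w=-12.5620; √(b/2)=2.1296, √(2b)=4.2591; F=2.1296×31.91=67.9541, v=-12.5620/4.2591=-2.9494
k=1: u−w=44.4980, u+w=-5.1960; √(b/2)=2.1296, √(2b)=4.2591; F=2.1296×44.498=94.7609, v=-5.1960/4.2591=-1.2200

0: F=67.9541 v=-2.9494
1: F=94.7609 v=-1.2200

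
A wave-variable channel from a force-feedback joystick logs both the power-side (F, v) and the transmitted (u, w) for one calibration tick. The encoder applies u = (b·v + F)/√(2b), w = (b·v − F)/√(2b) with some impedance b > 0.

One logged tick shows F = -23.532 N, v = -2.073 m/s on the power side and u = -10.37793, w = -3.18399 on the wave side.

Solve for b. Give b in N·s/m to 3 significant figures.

b = 21.4 N·s/m

u + w = -13.56192;  u + w = √(2b)·v, so √(2b) = -13.56192/(-2.073) = 6.54217.
b = (√(2b))²/2 = 42.80000/2 = 21.40000.
(Check via u − w = 2F/√(2b): u − w = -7.19394, 2F/√(2b) = -7.19394.)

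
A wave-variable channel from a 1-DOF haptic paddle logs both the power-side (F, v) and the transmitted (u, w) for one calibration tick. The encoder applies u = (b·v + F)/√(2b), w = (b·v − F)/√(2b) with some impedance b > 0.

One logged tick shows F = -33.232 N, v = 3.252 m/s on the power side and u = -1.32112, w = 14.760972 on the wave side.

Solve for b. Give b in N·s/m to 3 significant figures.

b = 8.54 N·s/m

u + w = 13.439852;  u + w = √(2b)·v, so √(2b) = 13.439852/3.252 = 4.132796.
b = (√(2b))²/2 = 17.080001/2 = 8.540001.
(Check via u − w = 2F/√(2b): u − w = -16.082092, 2F/√(2b) = -16.082091.)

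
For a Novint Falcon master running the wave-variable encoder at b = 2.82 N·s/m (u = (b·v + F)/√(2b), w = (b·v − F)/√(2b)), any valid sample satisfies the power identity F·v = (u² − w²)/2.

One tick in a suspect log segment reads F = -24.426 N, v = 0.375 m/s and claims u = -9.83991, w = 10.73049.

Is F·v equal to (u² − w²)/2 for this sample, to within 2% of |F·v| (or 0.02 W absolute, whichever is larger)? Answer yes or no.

yes

F·v = (-24.426)×0.375 = -9.1597 W.
(u² − w²)/2 = (96.8238 − 115.1434)/2 = -9.1598 W.
|Δ| = 0.0000;  2% of max(1, |F·v|) = 0.1832.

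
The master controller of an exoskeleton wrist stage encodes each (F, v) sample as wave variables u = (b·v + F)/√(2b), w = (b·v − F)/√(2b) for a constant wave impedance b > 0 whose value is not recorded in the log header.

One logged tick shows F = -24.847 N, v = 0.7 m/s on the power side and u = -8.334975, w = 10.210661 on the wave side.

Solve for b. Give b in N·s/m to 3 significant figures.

u + w = 1.875686;  u + w = √(2b)·v, so √(2b) = 1.875686/0.7 = 2.679551.
b = (√(2b))²/2 = 7.179996/2 = 3.589998.
(Check via u − w = 2F/√(2b): u − w = -18.545636, 2F/√(2b) = -18.545641.)

b = 3.59 N·s/m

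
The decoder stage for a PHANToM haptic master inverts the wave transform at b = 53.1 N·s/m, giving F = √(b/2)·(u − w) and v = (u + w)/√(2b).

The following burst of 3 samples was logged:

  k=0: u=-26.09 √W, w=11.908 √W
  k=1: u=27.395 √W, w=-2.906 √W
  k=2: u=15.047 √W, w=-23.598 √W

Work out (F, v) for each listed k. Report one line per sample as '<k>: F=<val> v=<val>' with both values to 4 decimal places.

k=0: u−w=-37.9980, u+w=-14.1820; √(b/2)=5.1527, √(2b)=10.3053; F=5.1527×(-37.998)=-195.7911, v=-14.1820/10.3053=-1.3762
k=1: u−w=30.3010, u+w=24.4890; √(b/2)=5.1527, √(2b)=10.3053; F=5.1527×30.301=156.1310, v=24.4890/10.3053=2.3763
k=2: u−w=38.6450, u+w=-8.5510; √(b/2)=5.1527, √(2b)=10.3053; F=5.1527×38.645=199.1249, v=-8.5510/10.3053=-0.8298

0: F=-195.7911 v=-1.3762
1: F=156.1310 v=2.3763
2: F=199.1249 v=-0.8298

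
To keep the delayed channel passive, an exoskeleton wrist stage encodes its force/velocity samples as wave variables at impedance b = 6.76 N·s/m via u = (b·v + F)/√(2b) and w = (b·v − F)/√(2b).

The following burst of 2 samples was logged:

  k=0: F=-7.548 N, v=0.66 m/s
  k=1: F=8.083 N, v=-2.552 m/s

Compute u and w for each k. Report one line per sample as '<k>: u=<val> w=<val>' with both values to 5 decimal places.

0: u=-0.83939 w=3.26618
1: u=-2.49351 w=-6.89008

k=0: b·v=6.76×0.66=4.46160; √(2b)=3.67696; u=(4.46160+(-7.548))/3.67696=-0.83939, w=(4.46160−(-7.548))/3.67696=3.26618
k=1: b·v=6.76×(-2.552)=-17.25152; √(2b)=3.67696; u=(-17.25152+8.083)/3.67696=-2.49351, w=(-17.25152−8.083)/3.67696=-6.89008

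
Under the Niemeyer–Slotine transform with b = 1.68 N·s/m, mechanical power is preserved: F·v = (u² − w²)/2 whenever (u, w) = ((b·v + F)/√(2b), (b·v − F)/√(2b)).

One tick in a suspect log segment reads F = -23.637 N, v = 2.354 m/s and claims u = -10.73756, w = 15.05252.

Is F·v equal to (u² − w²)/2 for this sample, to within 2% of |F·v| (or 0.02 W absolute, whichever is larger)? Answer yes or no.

F·v = (-23.637)×2.354 = -55.64150 W.
(u² − w²)/2 = (115.29519 − 226.57836)/2 = -55.64158 W.
|Δ| = 0.00008;  2% of max(1, |F·v|) = 1.11283.

yes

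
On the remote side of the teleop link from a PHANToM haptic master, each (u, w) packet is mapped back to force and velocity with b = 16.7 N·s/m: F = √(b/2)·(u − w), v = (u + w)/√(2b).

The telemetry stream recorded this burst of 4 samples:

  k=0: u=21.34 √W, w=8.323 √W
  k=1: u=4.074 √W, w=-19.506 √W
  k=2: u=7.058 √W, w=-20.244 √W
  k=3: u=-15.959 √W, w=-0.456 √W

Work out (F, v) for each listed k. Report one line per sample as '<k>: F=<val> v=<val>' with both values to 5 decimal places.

0: F=37.61440 v=5.13265
1: F=68.13763 v=-2.67023
2: F=78.89286 v=-2.28160
3: F=-44.79804 v=-2.84032

k=0: u−w=13.01700, u+w=29.66300; √(b/2)=2.88964, √(2b)=5.77927; F=2.88964×13.017=37.61440, v=29.66300/5.77927=5.13265
k=1: u−w=23.58000, u+w=-15.43200; √(b/2)=2.88964, √(2b)=5.77927; F=2.88964×23.58=68.13763, v=-15.43200/5.77927=-2.67023
k=2: u−w=27.30200, u+w=-13.18600; √(b/2)=2.88964, √(2b)=5.77927; F=2.88964×27.302=78.89286, v=-13.18600/5.77927=-2.28160
k=3: u−w=-15.50300, u+w=-16.41500; √(b/2)=2.88964, √(2b)=5.77927; F=2.88964×(-15.503)=-44.79804, v=-16.41500/5.77927=-2.84032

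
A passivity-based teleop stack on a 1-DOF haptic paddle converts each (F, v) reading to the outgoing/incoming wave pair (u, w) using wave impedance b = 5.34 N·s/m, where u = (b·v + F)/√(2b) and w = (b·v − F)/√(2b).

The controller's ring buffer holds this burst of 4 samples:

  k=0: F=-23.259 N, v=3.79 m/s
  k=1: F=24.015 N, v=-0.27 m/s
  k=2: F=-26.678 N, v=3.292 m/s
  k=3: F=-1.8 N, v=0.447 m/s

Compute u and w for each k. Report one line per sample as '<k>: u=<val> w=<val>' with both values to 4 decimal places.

k=0: b·v=5.34×3.79=20.2386; √(2b)=3.2680; u=(20.2386+(-23.259))/3.2680=-0.9242, w=(20.2386−(-23.259))/3.2680=13.3100
k=1: b·v=5.34×(-0.27)=-1.4418; √(2b)=3.2680; u=(-1.4418+24.015)/3.2680=6.9073, w=(-1.4418−24.015)/3.2680=-7.7897
k=2: b·v=5.34×3.292=17.5793; √(2b)=3.2680; u=(17.5793+(-26.678))/3.2680=-2.7842, w=(17.5793−(-26.678))/3.2680=13.5425
k=3: b·v=5.34×0.447=2.3870; √(2b)=3.2680; u=(2.3870+(-1.8))/3.2680=0.1796, w=(2.3870−(-1.8))/3.2680=1.2812

0: u=-0.9242 w=13.3100
1: u=6.9073 w=-7.7897
2: u=-2.7842 w=13.5425
3: u=0.1796 w=1.2812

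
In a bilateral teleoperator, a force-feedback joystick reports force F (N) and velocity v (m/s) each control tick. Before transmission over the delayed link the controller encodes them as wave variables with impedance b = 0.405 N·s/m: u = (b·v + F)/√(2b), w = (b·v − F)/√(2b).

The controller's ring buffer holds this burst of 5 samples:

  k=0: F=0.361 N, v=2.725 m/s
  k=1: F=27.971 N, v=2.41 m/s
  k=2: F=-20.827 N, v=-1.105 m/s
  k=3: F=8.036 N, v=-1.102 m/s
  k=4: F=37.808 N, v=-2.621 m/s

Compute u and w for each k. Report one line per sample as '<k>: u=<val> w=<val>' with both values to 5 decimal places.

0: u=1.62736 w=0.82514
1: u=32.16339 w=-29.99439
2: u=-23.63836 w=22.64386
3: u=8.43299 w=-9.42479
4: u=40.82944 w=-43.18834

k=0: b·v=0.405×2.725=1.10363; √(2b)=0.90000; u=(1.10363+0.361)/0.90000=1.62736, w=(1.10363−0.361)/0.90000=0.82514
k=1: b·v=0.405×2.41=0.97605; √(2b)=0.90000; u=(0.97605+27.971)/0.90000=32.16339, w=(0.97605−27.971)/0.90000=-29.99439
k=2: b·v=0.405×(-1.105)=-0.44753; √(2b)=0.90000; u=(-0.44753+(-20.827))/0.90000=-23.63836, w=(-0.44753−(-20.827))/0.90000=22.64386
k=3: b·v=0.405×(-1.102)=-0.44631; √(2b)=0.90000; u=(-0.44631+8.036)/0.90000=8.43299, w=(-0.44631−8.036)/0.90000=-9.42479
k=4: b·v=0.405×(-2.621)=-1.06151; √(2b)=0.90000; u=(-1.06151+37.808)/0.90000=40.82944, w=(-1.06151−37.808)/0.90000=-43.18834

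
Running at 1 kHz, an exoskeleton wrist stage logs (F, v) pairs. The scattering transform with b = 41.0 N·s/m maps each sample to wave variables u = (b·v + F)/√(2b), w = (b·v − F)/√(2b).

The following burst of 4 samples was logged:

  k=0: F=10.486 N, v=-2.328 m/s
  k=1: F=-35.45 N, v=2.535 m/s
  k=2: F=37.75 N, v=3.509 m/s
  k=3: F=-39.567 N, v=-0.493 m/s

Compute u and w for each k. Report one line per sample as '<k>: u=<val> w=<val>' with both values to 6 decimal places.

k=0: b·v=41.0×(-2.328)=-95.448000; √(2b)=9.055385; u=(-95.448000+10.486)/9.055385=-9.382483, w=(-95.448000−10.486)/9.055385=-11.698453
k=1: b·v=41.0×2.535=103.935000; √(2b)=9.055385; u=(103.935000+(-35.45))/9.055385=7.562903, w=(103.935000−(-35.45))/9.055385=15.392498
k=2: b·v=41.0×3.509=143.869000; √(2b)=9.055385; u=(143.869000+37.75)/9.055385=20.056463, w=(143.869000−37.75)/9.055385=11.718883
k=3: b·v=41.0×(-0.493)=-20.213000; √(2b)=9.055385; u=(-20.213000+(-39.567))/9.055385=-6.601597, w=(-20.213000−(-39.567))/9.055385=2.137292

0: u=-9.382483 w=-11.698453
1: u=7.562903 w=15.392498
2: u=20.056463 w=11.718883
3: u=-6.601597 w=2.137292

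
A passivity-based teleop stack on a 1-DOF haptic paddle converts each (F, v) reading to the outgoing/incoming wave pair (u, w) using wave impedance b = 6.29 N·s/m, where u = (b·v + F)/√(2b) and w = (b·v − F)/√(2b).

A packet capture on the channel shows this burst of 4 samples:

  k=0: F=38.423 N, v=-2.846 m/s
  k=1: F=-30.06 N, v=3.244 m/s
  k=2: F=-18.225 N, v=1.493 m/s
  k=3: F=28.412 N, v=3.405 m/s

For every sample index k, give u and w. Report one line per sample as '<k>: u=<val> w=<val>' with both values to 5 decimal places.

0: u=5.78592 w=-15.88019
1: u=-2.72222 w=14.22813
2: u=-2.49068 w=7.78610
3: u=14.04901 w=-1.97206

k=0: b·v=6.29×(-2.846)=-17.90134; √(2b)=3.54683; u=(-17.90134+38.423)/3.54683=5.78592, w=(-17.90134−38.423)/3.54683=-15.88019
k=1: b·v=6.29×3.244=20.40476; √(2b)=3.54683; u=(20.40476+(-30.06))/3.54683=-2.72222, w=(20.40476−(-30.06))/3.54683=14.22813
k=2: b·v=6.29×1.493=9.39097; √(2b)=3.54683; u=(9.39097+(-18.225))/3.54683=-2.49068, w=(9.39097−(-18.225))/3.54683=7.78610
k=3: b·v=6.29×3.405=21.41745; √(2b)=3.54683; u=(21.41745+28.412)/3.54683=14.04901, w=(21.41745−28.412)/3.54683=-1.97206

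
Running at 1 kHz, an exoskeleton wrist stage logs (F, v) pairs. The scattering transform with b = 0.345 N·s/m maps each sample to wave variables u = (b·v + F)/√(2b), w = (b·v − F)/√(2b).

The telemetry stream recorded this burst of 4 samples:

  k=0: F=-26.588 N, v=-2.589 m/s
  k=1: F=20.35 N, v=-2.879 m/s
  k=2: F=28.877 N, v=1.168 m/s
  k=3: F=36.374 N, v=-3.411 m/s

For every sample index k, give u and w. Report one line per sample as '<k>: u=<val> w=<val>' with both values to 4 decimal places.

0: u=-33.0835 w=30.9329
1: u=23.3028 w=-25.6943
2: u=35.2489 w=-34.2787
3: u=42.3725 w=-45.2058

k=0: b·v=0.345×(-2.589)=-0.8932; √(2b)=0.8307; u=(-0.8932+(-26.588))/0.8307=-33.0835, w=(-0.8932−(-26.588))/0.8307=30.9329
k=1: b·v=0.345×(-2.879)=-0.9933; √(2b)=0.8307; u=(-0.9933+20.35)/0.8307=23.3028, w=(-0.9933−20.35)/0.8307=-25.6943
k=2: b·v=0.345×1.168=0.4030; √(2b)=0.8307; u=(0.4030+28.877)/0.8307=35.2489, w=(0.4030−28.877)/0.8307=-34.2787
k=3: b·v=0.345×(-3.411)=-1.1768; √(2b)=0.8307; u=(-1.1768+36.374)/0.8307=42.3725, w=(-1.1768−36.374)/0.8307=-45.2058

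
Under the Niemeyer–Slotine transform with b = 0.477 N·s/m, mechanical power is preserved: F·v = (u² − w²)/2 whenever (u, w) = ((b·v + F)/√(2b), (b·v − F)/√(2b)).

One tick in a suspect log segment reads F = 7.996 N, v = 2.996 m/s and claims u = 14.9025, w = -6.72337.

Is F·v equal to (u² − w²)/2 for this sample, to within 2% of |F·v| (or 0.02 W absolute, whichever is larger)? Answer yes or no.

no

F·v = 7.996×2.996 = 23.95602 W.
(u² − w²)/2 = (222.08451 − 45.20370)/2 = 88.44040 W.
|Δ| = 64.48439;  2% of max(1, |F·v|) = 0.47912.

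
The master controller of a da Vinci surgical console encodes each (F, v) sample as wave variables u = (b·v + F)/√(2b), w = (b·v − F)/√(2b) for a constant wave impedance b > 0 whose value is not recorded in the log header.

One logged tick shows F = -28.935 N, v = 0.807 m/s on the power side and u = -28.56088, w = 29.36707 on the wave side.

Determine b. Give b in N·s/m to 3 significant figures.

b = 0.499 N·s/m

u + w = 0.80619;  u + w = √(2b)·v, so √(2b) = 0.80619/0.807 = 0.99900.
b = (√(2b))²/2 = 0.99799/2 = 0.49900.
(Check via u − w = 2F/√(2b): u − w = -57.92795, 2F/√(2b) = -57.92814.)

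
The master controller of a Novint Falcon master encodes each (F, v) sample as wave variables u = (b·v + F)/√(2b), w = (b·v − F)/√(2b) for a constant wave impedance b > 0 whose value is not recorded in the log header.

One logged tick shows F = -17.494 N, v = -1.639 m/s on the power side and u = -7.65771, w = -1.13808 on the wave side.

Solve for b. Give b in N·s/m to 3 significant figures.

u + w = -8.7958;  u + w = √(2b)·v, so √(2b) = -8.7958/(-1.639) = 5.3666.
b = (√(2b))²/2 = 28.8000/2 = 14.4000.
(Check via u − w = 2F/√(2b): u − w = -6.5196, 2F/√(2b) = -6.5196.)

b = 14.4 N·s/m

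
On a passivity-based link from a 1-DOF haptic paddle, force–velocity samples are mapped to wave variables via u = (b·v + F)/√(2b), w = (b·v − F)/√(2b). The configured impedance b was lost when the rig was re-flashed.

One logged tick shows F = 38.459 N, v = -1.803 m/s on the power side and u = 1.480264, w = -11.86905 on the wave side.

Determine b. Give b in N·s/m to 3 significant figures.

u + w = -10.388786;  u + w = √(2b)·v, so √(2b) = -10.388786/(-1.803) = 5.761945.
b = (√(2b))²/2 = 33.200005/2 = 16.600002.
(Check via u − w = 2F/√(2b): u − w = 13.349314, 2F/√(2b) = 13.349313.)

b = 16.6 N·s/m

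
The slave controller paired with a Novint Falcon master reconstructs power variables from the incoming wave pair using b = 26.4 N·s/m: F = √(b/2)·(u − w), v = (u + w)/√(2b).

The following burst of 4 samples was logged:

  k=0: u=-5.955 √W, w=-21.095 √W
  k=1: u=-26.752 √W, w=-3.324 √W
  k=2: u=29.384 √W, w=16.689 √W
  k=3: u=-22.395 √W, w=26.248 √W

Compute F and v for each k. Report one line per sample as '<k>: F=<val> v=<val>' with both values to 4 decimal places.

k=0: u−w=15.1400, u+w=-27.0500; √(b/2)=3.6332, √(2b)=7.2664; F=3.6332×15.14=55.0064, v=-27.0500/7.2664=-3.7226
k=1: u−w=-23.4280, u+w=-30.0760; √(b/2)=3.6332, √(2b)=7.2664; F=3.6332×(-23.428)=-85.1182, v=-30.0760/7.2664=-4.1391
k=2: u−w=12.6950, u+w=46.0730; √(b/2)=3.6332, √(2b)=7.2664; F=3.6332×12.695=46.1232, v=46.0730/7.2664=6.3406
k=3: u−w=-48.6430, u+w=3.8530; √(b/2)=3.6332, √(2b)=7.2664; F=3.6332×(-48.643)=-176.7288, v=3.8530/7.2664=0.5303

0: F=55.0064 v=-3.7226
1: F=-85.1182 v=-4.1391
2: F=46.1232 v=6.3406
3: F=-176.7288 v=0.5303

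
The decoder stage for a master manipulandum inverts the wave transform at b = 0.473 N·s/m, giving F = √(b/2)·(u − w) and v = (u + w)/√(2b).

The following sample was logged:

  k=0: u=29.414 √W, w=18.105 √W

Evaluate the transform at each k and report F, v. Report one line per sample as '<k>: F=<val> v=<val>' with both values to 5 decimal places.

k=0: u−w=11.30900, u+w=47.51900; √(b/2)=0.48631, √(2b)=0.97263; F=0.48631×11.309=5.49971, v=47.51900/0.97263=48.85643

0: F=5.49971 v=48.85643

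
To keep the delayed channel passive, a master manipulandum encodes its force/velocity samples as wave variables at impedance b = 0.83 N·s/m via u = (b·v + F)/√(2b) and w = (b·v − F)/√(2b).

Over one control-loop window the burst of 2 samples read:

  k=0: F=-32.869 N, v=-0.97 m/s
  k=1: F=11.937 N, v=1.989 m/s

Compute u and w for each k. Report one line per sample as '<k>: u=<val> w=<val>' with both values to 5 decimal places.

0: u=-26.13617 w=24.88641
1: u=10.54623 w=-7.98359

k=0: b·v=0.83×(-0.97)=-0.80510; √(2b)=1.28841; u=(-0.80510+(-32.869))/1.28841=-26.13617, w=(-0.80510−(-32.869))/1.28841=24.88641
k=1: b·v=0.83×1.989=1.65087; √(2b)=1.28841; u=(1.65087+11.937)/1.28841=10.54623, w=(1.65087−11.937)/1.28841=-7.98359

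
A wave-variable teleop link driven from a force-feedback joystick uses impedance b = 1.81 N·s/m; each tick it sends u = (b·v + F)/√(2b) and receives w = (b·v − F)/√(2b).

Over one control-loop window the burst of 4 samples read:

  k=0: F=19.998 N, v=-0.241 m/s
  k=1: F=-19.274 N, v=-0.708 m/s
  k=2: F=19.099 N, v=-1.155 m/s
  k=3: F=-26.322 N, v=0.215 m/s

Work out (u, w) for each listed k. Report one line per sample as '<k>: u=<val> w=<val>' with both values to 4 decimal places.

k=0: b·v=1.81×(-0.241)=-0.4362; √(2b)=1.9026; u=(-0.4362+19.998)/1.9026=10.2814, w=(-0.4362−19.998)/1.9026=-10.7400
k=1: b·v=1.81×(-0.708)=-1.2815; √(2b)=1.9026; u=(-1.2815+(-19.274))/1.9026=-10.8037, w=(-1.2815−(-19.274))/1.9026=9.4567
k=2: b·v=1.81×(-1.155)=-2.0905; √(2b)=1.9026; u=(-2.0905+19.099)/1.9026=8.9394, w=(-2.0905−19.099)/1.9026=-11.1370
k=3: b·v=1.81×0.215=0.3891; √(2b)=1.9026; u=(0.3891+(-26.322))/1.9026=-13.6300, w=(0.3891−(-26.322))/1.9026=14.0391

0: u=10.2814 w=-10.7400
1: u=-10.8037 w=9.4567
2: u=8.9394 w=-11.1370
3: u=-13.6300 w=14.0391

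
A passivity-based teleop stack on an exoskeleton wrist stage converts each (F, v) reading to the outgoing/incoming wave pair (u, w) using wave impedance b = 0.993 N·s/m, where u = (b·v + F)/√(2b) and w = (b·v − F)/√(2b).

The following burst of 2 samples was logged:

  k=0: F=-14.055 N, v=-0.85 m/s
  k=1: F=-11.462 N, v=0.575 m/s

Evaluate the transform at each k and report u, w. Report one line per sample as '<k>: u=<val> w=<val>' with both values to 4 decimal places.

0: u=-10.5723 w=9.3744
1: u=-7.7282 w=8.5385

k=0: b·v=0.993×(-0.85)=-0.8440; √(2b)=1.4093; u=(-0.8440+(-14.055))/1.4093=-10.5723, w=(-0.8440−(-14.055))/1.4093=9.3744
k=1: b·v=0.993×0.575=0.5710; √(2b)=1.4093; u=(0.5710+(-11.462))/1.4093=-7.7282, w=(0.5710−(-11.462))/1.4093=8.5385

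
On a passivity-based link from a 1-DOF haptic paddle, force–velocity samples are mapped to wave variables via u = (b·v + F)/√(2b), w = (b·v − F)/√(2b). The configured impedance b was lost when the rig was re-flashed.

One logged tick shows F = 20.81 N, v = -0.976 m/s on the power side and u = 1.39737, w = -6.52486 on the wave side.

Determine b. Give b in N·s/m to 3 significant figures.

u + w = -5.1275;  u + w = √(2b)·v, so √(2b) = -5.1275/(-0.976) = 5.2536.
b = (√(2b))²/2 = 27.6001/2 = 13.8000.
(Check via u − w = 2F/√(2b): u − w = 7.9222, 2F/√(2b) = 7.9222.)

b = 13.8 N·s/m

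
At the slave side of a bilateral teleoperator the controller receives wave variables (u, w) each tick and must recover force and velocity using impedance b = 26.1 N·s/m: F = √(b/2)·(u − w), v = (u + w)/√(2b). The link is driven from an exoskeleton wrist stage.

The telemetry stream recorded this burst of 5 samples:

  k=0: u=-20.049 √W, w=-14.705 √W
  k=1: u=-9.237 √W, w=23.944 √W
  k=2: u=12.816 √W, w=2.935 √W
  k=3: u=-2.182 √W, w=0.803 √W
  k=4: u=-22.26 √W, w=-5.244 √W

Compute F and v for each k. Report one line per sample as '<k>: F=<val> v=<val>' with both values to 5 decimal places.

0: F=-19.30508 v=-4.81027
1: F=-119.86564 v=2.03558
2: F=35.69490 v=2.18008
3: F=-10.78325 v=-0.19087
4: F=-61.46993 v=-3.80680

k=0: u−w=-5.34400, u+w=-34.75400; √(b/2)=3.61248, √(2b)=7.22496; F=3.61248×(-5.344)=-19.30508, v=-34.75400/7.22496=-4.81027
k=1: u−w=-33.18100, u+w=14.70700; √(b/2)=3.61248, √(2b)=7.22496; F=3.61248×(-33.181)=-119.86564, v=14.70700/7.22496=2.03558
k=2: u−w=9.88100, u+w=15.75100; √(b/2)=3.61248, √(2b)=7.22496; F=3.61248×9.881=35.69490, v=15.75100/7.22496=2.18008
k=3: u−w=-2.98500, u+w=-1.37900; √(b/2)=3.61248, √(2b)=7.22496; F=3.61248×(-2.985)=-10.78325, v=-1.37900/7.22496=-0.19087
k=4: u−w=-17.01600, u+w=-27.50400; √(b/2)=3.61248, √(2b)=7.22496; F=3.61248×(-17.016)=-61.46993, v=-27.50400/7.22496=-3.80680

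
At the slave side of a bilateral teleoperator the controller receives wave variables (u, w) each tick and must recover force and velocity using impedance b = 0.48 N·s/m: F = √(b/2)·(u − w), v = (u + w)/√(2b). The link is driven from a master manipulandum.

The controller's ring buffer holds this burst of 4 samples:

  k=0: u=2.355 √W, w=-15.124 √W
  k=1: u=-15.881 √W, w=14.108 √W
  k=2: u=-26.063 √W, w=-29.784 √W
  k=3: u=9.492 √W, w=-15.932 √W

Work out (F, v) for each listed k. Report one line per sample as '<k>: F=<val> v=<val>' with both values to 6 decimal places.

k=0: u−w=17.479000, u+w=-12.769000; √(b/2)=0.489898, √(2b)=0.979796; F=0.489898×17.479=8.562926, v=-12.769000/0.979796=-13.032306
k=1: u−w=-29.989000, u+w=-1.773000; √(b/2)=0.489898, √(2b)=0.979796; F=0.489898×(-29.989)=-14.691550, v=-1.773000/0.979796=-1.809561
k=2: u−w=3.721000, u+w=-55.847000; √(b/2)=0.489898, √(2b)=0.979796; F=0.489898×3.721=1.822910, v=-55.847000/0.979796=-56.998606
k=3: u−w=25.424000, u+w=-6.440000; √(b/2)=0.489898, √(2b)=0.979796; F=0.489898×25.424=12.455165, v=-6.440000/0.979796=-6.572797

0: F=8.562926 v=-13.032306
1: F=-14.691550 v=-1.809561
2: F=1.822910 v=-56.998606
3: F=12.455165 v=-6.572797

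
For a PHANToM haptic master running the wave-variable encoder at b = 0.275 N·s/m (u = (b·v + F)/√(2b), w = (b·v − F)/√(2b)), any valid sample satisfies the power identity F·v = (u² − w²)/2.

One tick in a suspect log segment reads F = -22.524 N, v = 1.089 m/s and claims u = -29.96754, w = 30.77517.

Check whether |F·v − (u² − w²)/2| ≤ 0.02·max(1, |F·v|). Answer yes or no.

F·v = (-22.524)×1.089 = -24.52864 W.
(u² − w²)/2 = (898.05345 − 947.11109)/2 = -24.52882 W.
|Δ| = 0.00018;  2% of max(1, |F·v|) = 0.49057.

yes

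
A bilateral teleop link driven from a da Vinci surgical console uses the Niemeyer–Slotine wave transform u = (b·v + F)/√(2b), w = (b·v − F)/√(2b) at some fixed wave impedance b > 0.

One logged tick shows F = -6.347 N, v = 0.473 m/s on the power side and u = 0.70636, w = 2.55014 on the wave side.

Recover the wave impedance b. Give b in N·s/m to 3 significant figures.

b = 23.7 N·s/m

u + w = 3.2565;  u + w = √(2b)·v, so √(2b) = 3.2565/0.473 = 6.8848.
b = (√(2b))²/2 = 47.4002/2 = 23.7001.
(Check via u − w = 2F/√(2b): u − w = -1.8438, 2F/√(2b) = -1.8438.)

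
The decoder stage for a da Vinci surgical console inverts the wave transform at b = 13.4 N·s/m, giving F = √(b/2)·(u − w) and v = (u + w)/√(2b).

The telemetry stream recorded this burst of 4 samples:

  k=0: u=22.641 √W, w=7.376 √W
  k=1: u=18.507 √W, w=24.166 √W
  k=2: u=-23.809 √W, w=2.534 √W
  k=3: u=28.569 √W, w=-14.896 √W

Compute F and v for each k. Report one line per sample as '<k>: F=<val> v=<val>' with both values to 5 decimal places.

0: F=39.51247 v=5.79829
1: F=-14.64796 v=8.24301
2: F=-68.18716 v=-4.10962
3: F=112.50636 v=2.64117

k=0: u−w=15.26500, u+w=30.01700; √(b/2)=2.58844, √(2b)=5.17687; F=2.58844×15.265=39.51247, v=30.01700/5.17687=5.79829
k=1: u−w=-5.65900, u+w=42.67300; √(b/2)=2.58844, √(2b)=5.17687; F=2.58844×(-5.659)=-14.64796, v=42.67300/5.17687=8.24301
k=2: u−w=-26.34300, u+w=-21.27500; √(b/2)=2.58844, √(2b)=5.17687; F=2.58844×(-26.343)=-68.18716, v=-21.27500/5.17687=-4.10962
k=3: u−w=43.46500, u+w=13.67300; √(b/2)=2.58844, √(2b)=5.17687; F=2.58844×43.465=112.50636, v=13.67300/5.17687=2.64117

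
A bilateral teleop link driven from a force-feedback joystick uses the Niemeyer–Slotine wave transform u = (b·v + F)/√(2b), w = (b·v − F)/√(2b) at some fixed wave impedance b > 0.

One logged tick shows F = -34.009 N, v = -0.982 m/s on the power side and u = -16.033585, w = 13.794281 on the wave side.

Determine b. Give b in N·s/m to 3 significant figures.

b = 2.6 N·s/m

u + w = -2.239304;  u + w = √(2b)·v, so √(2b) = -2.239304/(-0.982) = 2.280350.
b = (√(2b))²/2 = 5.199998/2 = 2.599999.
(Check via u − w = 2F/√(2b): u − w = -29.827866, 2F/√(2b) = -29.827873.)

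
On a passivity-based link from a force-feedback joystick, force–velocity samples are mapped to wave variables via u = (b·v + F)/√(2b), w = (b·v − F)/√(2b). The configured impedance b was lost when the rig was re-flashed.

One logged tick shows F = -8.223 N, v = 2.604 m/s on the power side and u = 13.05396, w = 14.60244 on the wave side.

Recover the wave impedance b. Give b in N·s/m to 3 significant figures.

b = 56.4 N·s/m

u + w = 27.6564;  u + w = √(2b)·v, so √(2b) = 27.6564/2.604 = 10.6207.
b = (√(2b))²/2 = 112.8001/2 = 56.4000.
(Check via u − w = 2F/√(2b): u − w = -1.5485, 2F/√(2b) = -1.5485.)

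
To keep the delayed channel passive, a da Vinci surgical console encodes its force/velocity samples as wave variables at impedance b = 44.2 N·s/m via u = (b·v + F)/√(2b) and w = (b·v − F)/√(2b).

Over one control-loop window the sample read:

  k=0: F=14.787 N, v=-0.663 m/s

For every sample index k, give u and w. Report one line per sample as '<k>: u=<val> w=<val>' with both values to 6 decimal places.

0: u=-1.544076 w=-4.689534

k=0: b·v=44.2×(-0.663)=-29.304600; √(2b)=9.402127; u=(-29.304600+14.787)/9.402127=-1.544076, w=(-29.304600−14.787)/9.402127=-4.689534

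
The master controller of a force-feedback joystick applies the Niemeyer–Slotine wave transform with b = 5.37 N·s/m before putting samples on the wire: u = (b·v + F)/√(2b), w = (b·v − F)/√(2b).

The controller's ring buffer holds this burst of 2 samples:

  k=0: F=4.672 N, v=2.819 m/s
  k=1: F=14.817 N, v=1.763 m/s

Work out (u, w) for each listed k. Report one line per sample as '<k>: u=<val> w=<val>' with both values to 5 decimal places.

0: u=6.04481 w=3.19359
1: u=7.41009 w=-1.63240

k=0: b·v=5.37×2.819=15.13803; √(2b)=3.27719; u=(15.13803+4.672)/3.27719=6.04481, w=(15.13803−4.672)/3.27719=3.19359
k=1: b·v=5.37×1.763=9.46731; √(2b)=3.27719; u=(9.46731+14.817)/3.27719=7.41009, w=(9.46731−14.817)/3.27719=-1.63240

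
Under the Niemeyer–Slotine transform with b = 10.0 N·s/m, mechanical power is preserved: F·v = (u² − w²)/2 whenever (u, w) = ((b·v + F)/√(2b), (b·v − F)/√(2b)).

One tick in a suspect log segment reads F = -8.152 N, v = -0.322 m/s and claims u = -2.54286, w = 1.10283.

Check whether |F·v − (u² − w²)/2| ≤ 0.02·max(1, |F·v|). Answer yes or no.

yes

F·v = (-8.152)×(-0.322) = 2.6249 W.
(u² − w²)/2 = (6.4661 − 1.2162)/2 = 2.6250 W.
|Δ| = 0.0000;  2% of max(1, |F·v|) = 0.0525.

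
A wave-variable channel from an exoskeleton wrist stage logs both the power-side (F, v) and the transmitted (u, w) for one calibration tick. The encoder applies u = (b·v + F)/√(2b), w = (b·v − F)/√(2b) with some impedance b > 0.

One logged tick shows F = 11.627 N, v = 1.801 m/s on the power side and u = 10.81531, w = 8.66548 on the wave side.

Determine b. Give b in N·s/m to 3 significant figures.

b = 58.5 N·s/m

u + w = 19.48079;  u + w = √(2b)·v, so √(2b) = 19.48079/1.801 = 10.81665.
b = (√(2b))²/2 = 116.99996/2 = 58.49998.
(Check via u − w = 2F/√(2b): u − w = 2.14983, 2F/√(2b) = 2.14983.)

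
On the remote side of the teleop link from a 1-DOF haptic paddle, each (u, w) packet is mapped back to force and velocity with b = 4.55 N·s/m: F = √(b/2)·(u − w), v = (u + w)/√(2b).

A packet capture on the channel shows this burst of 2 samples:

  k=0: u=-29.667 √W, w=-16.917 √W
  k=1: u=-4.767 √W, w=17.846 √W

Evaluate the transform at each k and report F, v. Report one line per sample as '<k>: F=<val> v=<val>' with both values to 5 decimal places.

0: F=-19.23096 v=-15.44245
1: F=-34.10742 v=4.33565

k=0: u−w=-12.75000, u+w=-46.58400; √(b/2)=1.50831, √(2b)=3.01662; F=1.50831×(-12.75)=-19.23096, v=-46.58400/3.01662=-15.44245
k=1: u−w=-22.61300, u+w=13.07900; √(b/2)=1.50831, √(2b)=3.01662; F=1.50831×(-22.613)=-34.10742, v=13.07900/3.01662=4.33565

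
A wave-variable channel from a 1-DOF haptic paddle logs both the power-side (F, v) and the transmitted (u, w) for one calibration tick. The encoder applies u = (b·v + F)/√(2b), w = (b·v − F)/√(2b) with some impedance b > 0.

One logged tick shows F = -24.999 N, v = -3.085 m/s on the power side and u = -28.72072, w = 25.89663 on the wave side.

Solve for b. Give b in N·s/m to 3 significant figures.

u + w = -2.8241;  u + w = √(2b)·v, so √(2b) = -2.8241/(-3.085) = 0.9154.
b = (√(2b))²/2 = 0.8380/2 = 0.4190.
(Check via u − w = 2F/√(2b): u − w = -54.6174, 2F/√(2b) = -54.6172.)

b = 0.419 N·s/m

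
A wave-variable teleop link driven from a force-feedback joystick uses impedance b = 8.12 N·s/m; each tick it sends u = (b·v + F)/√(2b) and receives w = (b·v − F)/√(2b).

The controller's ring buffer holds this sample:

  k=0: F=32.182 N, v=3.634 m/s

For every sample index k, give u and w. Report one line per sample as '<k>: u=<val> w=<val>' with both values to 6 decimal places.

k=0: b·v=8.12×3.634=29.508080; √(2b)=4.029888; u=(29.508080+32.182)/4.029888=15.308136, w=(29.508080−32.182)/4.029888=-0.663522

0: u=15.308136 w=-0.663522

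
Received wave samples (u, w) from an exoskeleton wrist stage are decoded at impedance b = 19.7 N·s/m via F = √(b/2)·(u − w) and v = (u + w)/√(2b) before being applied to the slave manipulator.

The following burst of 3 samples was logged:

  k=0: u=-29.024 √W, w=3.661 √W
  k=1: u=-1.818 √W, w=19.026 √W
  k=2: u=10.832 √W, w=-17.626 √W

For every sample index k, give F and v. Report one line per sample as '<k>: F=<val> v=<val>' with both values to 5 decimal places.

0: F=-102.58092 v=-4.04066
1: F=-65.41829 v=2.74146
2: F=89.31461 v=-1.08237

k=0: u−w=-32.68500, u+w=-25.36300; √(b/2)=3.13847, √(2b)=6.27694; F=3.13847×(-32.685)=-102.58092, v=-25.36300/6.27694=-4.04066
k=1: u−w=-20.84400, u+w=17.20800; √(b/2)=3.13847, √(2b)=6.27694; F=3.13847×(-20.844)=-65.41829, v=17.20800/6.27694=2.74146
k=2: u−w=28.45800, u+w=-6.79400; √(b/2)=3.13847, √(2b)=6.27694; F=3.13847×28.458=89.31461, v=-6.79400/6.27694=-1.08237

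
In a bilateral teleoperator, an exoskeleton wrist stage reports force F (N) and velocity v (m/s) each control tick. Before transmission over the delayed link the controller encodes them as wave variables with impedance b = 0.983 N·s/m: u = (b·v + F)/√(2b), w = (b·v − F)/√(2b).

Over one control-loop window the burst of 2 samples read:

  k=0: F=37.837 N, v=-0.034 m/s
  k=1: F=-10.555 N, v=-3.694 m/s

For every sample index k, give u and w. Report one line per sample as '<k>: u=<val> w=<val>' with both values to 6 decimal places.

k=0: b·v=0.983×(-0.034)=-0.033422; √(2b)=1.402141; u=(-0.033422+37.837)/1.402141=26.961320, w=(-0.033422−37.837)/1.402141=-27.008993
k=1: b·v=0.983×(-3.694)=-3.631202; √(2b)=1.402141; u=(-3.631202+(-10.555))/1.402141=-10.117527, w=(-3.631202−(-10.555))/1.402141=4.938018

0: u=26.961320 w=-27.008993
1: u=-10.117527 w=4.938018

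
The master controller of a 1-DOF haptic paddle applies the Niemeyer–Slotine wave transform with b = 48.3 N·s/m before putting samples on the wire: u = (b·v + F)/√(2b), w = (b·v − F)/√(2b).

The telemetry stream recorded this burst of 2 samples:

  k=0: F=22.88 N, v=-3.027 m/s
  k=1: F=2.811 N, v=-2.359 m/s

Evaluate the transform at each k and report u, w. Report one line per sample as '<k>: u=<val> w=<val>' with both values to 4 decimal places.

k=0: b·v=48.3×(-3.027)=-146.2041; √(2b)=9.8285; u=(-146.2041+22.88)/9.8285=-12.5476, w=(-146.2041−22.88)/9.8285=-17.2034
k=1: b·v=48.3×(-2.359)=-113.9397; √(2b)=9.8285; u=(-113.9397+2.811)/9.8285=-11.3067, w=(-113.9397−2.811)/9.8285=-11.8788

0: u=-12.5476 w=-17.2034
1: u=-11.3067 w=-11.8788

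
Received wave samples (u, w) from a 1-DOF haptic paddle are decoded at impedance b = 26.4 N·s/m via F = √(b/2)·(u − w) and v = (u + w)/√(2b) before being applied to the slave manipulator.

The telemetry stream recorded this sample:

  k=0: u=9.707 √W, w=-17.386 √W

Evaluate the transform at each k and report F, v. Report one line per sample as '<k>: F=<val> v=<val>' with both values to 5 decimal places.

0: F=98.43376 v=-1.05679

k=0: u−w=27.09300, u+w=-7.67900; √(b/2)=3.63318, √(2b)=7.26636; F=3.63318×27.093=98.43376, v=-7.67900/7.26636=-1.05679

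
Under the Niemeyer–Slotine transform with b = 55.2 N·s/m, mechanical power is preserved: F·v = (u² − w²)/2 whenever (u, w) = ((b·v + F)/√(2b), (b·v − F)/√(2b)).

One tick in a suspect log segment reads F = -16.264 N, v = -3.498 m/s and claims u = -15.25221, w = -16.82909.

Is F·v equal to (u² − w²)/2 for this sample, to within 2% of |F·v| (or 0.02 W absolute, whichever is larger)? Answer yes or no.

F·v = (-16.264)×(-3.498) = 56.8915 W.
(u² − w²)/2 = (232.6299 − 283.2183)/2 = -25.2942 W.
|Δ| = 82.1857;  2% of max(1, |F·v|) = 1.1378.

no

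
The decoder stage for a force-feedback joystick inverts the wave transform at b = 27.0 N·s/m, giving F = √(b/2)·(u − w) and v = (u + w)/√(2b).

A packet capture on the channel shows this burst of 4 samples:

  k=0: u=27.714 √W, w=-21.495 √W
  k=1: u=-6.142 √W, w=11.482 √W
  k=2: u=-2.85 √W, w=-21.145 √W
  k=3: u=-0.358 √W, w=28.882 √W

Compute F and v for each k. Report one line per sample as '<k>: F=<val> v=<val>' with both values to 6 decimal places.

0: F=180.805411 v=0.846299
1: F=-64.754711 v=0.726682
2: F=67.220122 v=-3.265306
3: F=-107.434620 v=3.881625

k=0: u−w=49.209000, u+w=6.219000; √(b/2)=3.674235, √(2b)=7.348469; F=3.674235×49.209=180.805411, v=6.219000/7.348469=0.846299
k=1: u−w=-17.624000, u+w=5.340000; √(b/2)=3.674235, √(2b)=7.348469; F=3.674235×(-17.624)=-64.754711, v=5.340000/7.348469=0.726682
k=2: u−w=18.295000, u+w=-23.995000; √(b/2)=3.674235, √(2b)=7.348469; F=3.674235×18.295=67.220122, v=-23.995000/7.348469=-3.265306
k=3: u−w=-29.240000, u+w=28.524000; √(b/2)=3.674235, √(2b)=7.348469; F=3.674235×(-29.24)=-107.434620, v=28.524000/7.348469=3.881625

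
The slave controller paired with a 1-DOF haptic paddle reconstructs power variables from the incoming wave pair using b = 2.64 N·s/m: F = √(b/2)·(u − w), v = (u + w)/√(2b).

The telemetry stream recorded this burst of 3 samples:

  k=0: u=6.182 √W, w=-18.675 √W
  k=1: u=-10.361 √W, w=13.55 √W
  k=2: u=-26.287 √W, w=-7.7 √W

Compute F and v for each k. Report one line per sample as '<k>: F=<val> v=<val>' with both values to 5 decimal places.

0: F=28.55852 v=-5.43688
1: F=-27.47165 v=1.38783
2: F=-21.35484 v=-14.79094

k=0: u−w=24.85700, u+w=-12.49300; √(b/2)=1.14891, √(2b)=2.29783; F=1.14891×24.857=28.55852, v=-12.49300/2.29783=-5.43688
k=1: u−w=-23.91100, u+w=3.18900; √(b/2)=1.14891, √(2b)=2.29783; F=1.14891×(-23.911)=-27.47165, v=3.18900/2.29783=1.38783
k=2: u−w=-18.58700, u+w=-33.98700; √(b/2)=1.14891, √(2b)=2.29783; F=1.14891×(-18.587)=-21.35484, v=-33.98700/2.29783=-14.79094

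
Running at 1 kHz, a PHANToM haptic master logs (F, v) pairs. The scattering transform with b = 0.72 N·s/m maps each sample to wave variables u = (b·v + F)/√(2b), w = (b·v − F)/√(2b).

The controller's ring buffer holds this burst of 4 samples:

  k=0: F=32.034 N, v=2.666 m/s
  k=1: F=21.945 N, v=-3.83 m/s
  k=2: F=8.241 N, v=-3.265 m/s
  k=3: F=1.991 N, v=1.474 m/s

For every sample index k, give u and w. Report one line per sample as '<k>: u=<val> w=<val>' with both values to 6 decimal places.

k=0: b·v=0.72×2.666=1.919520; √(2b)=1.200000; u=(1.919520+32.034)/1.200000=28.294600, w=(1.919520−32.034)/1.200000=-25.095400
k=1: b·v=0.72×(-3.83)=-2.757600; √(2b)=1.200000; u=(-2.757600+21.945)/1.200000=15.989500, w=(-2.757600−21.945)/1.200000=-20.585500
k=2: b·v=0.72×(-3.265)=-2.350800; √(2b)=1.200000; u=(-2.350800+8.241)/1.200000=4.908500, w=(-2.350800−8.241)/1.200000=-8.826500
k=3: b·v=0.72×1.474=1.061280; √(2b)=1.200000; u=(1.061280+1.991)/1.200000=2.543567, w=(1.061280−1.991)/1.200000=-0.774767

0: u=28.294600 w=-25.095400
1: u=15.989500 w=-20.585500
2: u=4.908500 w=-8.826500
3: u=2.543567 w=-0.774767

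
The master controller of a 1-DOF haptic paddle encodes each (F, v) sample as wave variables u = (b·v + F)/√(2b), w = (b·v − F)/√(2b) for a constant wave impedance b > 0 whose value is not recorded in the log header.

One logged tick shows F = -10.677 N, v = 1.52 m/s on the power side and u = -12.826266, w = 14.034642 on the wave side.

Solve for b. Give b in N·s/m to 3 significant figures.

u + w = 1.208376;  u + w = √(2b)·v, so √(2b) = 1.208376/1.52 = 0.794984.
b = (√(2b))²/2 = 0.632000/2 = 0.316000.
(Check via u − w = 2F/√(2b): u − w = -26.860908, 2F/√(2b) = -26.860911.)

b = 0.316 N·s/m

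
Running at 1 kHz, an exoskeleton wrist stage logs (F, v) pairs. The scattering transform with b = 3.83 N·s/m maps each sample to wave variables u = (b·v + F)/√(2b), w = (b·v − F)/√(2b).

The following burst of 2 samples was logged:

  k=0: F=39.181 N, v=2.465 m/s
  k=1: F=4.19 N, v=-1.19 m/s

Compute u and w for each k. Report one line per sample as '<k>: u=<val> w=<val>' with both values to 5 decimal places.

k=0: b·v=3.83×2.465=9.44095; √(2b)=2.76767; u=(9.44095+39.181)/2.76767=17.56782, w=(9.44095−39.181)/2.76767=-10.74552
k=1: b·v=3.83×(-1.19)=-4.55770; √(2b)=2.76767; u=(-4.55770+4.19)/2.76767=-0.13286, w=(-4.55770−4.19)/2.76767=-3.16067

0: u=17.56782 w=-10.74552
1: u=-0.13286 w=-3.16067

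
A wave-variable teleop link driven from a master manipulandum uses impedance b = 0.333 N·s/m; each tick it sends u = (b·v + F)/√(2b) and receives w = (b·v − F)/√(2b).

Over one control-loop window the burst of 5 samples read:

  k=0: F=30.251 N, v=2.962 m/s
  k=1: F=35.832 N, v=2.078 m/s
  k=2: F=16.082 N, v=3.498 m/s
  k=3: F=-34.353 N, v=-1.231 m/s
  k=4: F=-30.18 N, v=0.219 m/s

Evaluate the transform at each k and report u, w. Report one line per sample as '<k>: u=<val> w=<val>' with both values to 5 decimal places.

k=0: b·v=0.333×2.962=0.98635; √(2b)=0.81609; u=(0.98635+30.251)/0.81609=38.27692, w=(0.98635−30.251)/0.81609=-35.85967
k=1: b·v=0.333×2.078=0.69197; √(2b)=0.81609; u=(0.69197+35.832)/0.81609=44.75493, w=(0.69197−35.832)/0.81609=-43.05910
k=2: b·v=0.333×3.498=1.16483; √(2b)=0.81609; u=(1.16483+16.082)/0.81609=21.13354, w=(1.16483−16.082)/0.81609=-18.27886
k=3: b·v=0.333×(-1.231)=-0.40992; √(2b)=0.81609; u=(-0.40992+(-34.353))/0.81609=-42.59702, w=(-0.40992−(-34.353))/0.81609=41.59241
k=4: b·v=0.333×0.219=0.07293; √(2b)=0.81609; u=(0.07293+(-30.18))/0.81609=-36.89193, w=(0.07293−(-30.18))/0.81609=37.07066

0: u=38.27692 w=-35.85967
1: u=44.75493 w=-43.05910
2: u=21.13354 w=-18.27886
3: u=-42.59702 w=41.59241
4: u=-36.89193 w=37.07066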